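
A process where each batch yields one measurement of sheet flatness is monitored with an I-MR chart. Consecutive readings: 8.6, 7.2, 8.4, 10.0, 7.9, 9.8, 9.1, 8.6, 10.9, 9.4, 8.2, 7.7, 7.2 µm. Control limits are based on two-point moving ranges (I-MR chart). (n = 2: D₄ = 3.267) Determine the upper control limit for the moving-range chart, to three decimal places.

4.193

Moving ranges: 1.4, 1.2, 1.6, 2.1, 1.9, 0.7, 0.5, 2.3, 1.5, 1.2, 0.5, 0.5; M̄R̄ = 15.4000 / 12 = 1.2833
UCL_MR = D₄·M̄R̄ = 3.267 × 1.2833 = 4.1927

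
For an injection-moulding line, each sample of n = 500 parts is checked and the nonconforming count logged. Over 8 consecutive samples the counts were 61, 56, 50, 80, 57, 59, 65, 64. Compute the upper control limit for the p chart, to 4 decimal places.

p̄ = Σdᵢ / (k·n) = 492 / (8 × 500) = 0.12300
UCL = p̄ + 3·√(p̄(1−p̄)/n) = 0.12300 + 3 × √(0.12300×0.87700/500) = 0.12300 + 3 × 0.01469 = 0.16706

0.1671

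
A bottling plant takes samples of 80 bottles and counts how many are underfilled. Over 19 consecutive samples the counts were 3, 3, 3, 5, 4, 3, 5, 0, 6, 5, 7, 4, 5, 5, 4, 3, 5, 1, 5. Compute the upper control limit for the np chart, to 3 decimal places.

p̄ = Σdᵢ / (k·n) = 76 / (19 × 80) = 0.05000
UCL = np̄ + 3·√(np̄(1−p̄)) = 4.0000 + 3 × √(4.0000×0.95000) = 4.0000 + 3 × 1.9494 = 9.8481

9.848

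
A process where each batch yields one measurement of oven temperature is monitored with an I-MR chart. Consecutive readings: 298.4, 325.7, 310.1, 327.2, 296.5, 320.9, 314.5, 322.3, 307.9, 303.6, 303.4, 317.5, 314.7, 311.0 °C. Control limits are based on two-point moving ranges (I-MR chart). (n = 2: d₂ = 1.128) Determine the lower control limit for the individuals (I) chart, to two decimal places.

X̄ = (298.4 + 325.7 + 310.1 + 327.2 + 296.5 + 320.9 + 314.5 + 322.3 + 307.9 + 303.6 + 303.4 + 317.5 + 314.7 + 311.0) / 14 = 312.4071
Moving ranges: 27.3, 15.6, 17.1, 30.7, 24.4, 6.4, 7.8, 14.4, 4.3, 0.2, 14.1, 2.8, 3.7; M̄R̄ = 168.8000 / 13 = 12.9846
LCL = X̄ − 3·M̄R̄/d₂ = 312.4071 − 3 × 12.9846 / 1.128 = 277.8736

277.87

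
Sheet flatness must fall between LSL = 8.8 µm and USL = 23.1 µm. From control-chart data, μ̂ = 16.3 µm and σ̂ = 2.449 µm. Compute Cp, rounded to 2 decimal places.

Cp = (USL − LSL) / (6σ̂) = (23.1 − 8.8) / (6 × 2.449) = 14.3000 / 14.6940 = 0.9732

0.97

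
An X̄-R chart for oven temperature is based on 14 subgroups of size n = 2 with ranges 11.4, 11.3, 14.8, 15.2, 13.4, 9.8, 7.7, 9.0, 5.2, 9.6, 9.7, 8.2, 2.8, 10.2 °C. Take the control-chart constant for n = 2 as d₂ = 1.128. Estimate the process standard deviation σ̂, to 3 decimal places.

8.758

R̄ = (11.4 + 11.3 + 14.8 + 15.2 + 13.4 + 9.8 + 7.7 + 9.0 + 5.2 + 9.6 + 9.7 + 8.2 + 2.8 + 10.2) / 14 = 9.8786
σ̂ = R̄ / d₂ = 9.8786 / 1.128 = 8.7576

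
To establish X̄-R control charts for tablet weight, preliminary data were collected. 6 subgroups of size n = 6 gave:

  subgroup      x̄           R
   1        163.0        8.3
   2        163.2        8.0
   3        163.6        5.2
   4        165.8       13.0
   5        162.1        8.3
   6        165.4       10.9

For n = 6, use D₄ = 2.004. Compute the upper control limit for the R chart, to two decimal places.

17.94

R̄ = (8.3 + 8.0 + 5.2 + 13.0 + 8.3 + 10.9) / 6 = 53.7000 / 6 = 8.9500
UCL_R = D₄·R̄ = 2.004 × 8.9500 = 17.9358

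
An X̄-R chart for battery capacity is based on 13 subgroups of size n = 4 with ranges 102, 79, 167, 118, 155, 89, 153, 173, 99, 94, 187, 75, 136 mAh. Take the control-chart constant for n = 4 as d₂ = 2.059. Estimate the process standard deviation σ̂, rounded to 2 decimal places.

60.78

R̄ = (102 + 79 + 167 + 118 + 155 + 89 + 153 + 173 + 99 + 94 + 187 + 75 + 136) / 13 = 125.1538
σ̂ = R̄ / d₂ = 125.1538 / 2.059 = 60.7838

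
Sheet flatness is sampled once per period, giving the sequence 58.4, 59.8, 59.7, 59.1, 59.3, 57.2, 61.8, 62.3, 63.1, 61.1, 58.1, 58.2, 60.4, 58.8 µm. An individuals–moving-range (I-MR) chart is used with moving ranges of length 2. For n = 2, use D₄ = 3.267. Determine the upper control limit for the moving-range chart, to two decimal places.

4.83

Moving ranges: 1.4, 0.1, 0.6, 0.2, 2.1, 4.6, 0.5, 0.8, 2.0, 3.0, 0.1, 2.2, 1.6; M̄R̄ = 19.2000 / 13 = 1.4769
UCL_MR = D₄·M̄R̄ = 3.267 × 1.4769 = 4.8251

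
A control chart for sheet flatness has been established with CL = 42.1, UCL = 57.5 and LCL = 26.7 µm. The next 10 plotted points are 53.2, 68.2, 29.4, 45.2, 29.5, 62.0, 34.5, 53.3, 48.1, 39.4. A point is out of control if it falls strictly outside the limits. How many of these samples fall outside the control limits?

Compare each point to [26.7, 57.5]: sample 2 = 68.2 > UCL; sample 6 = 62.0 > UCL.

2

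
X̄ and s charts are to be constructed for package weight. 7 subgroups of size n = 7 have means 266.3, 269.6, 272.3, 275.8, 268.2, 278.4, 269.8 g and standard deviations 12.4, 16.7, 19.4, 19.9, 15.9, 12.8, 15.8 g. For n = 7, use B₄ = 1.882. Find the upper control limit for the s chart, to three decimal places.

s̄ = (12.4 + 16.7 + 19.4 + 19.9 + 15.9 + 12.8 + 15.8) / 7 = 16.1286
UCL_s = B₄·s̄ = 1.882 × 16.1286 = 30.3540

30.354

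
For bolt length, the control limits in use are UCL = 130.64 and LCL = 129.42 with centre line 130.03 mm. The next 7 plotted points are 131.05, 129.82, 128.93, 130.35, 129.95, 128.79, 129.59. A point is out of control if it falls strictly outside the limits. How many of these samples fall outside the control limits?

3

Compare each point to [129.42, 130.64]: sample 1 = 131.05 > UCL; sample 3 = 128.93 < LCL; sample 6 = 128.79 < LCL.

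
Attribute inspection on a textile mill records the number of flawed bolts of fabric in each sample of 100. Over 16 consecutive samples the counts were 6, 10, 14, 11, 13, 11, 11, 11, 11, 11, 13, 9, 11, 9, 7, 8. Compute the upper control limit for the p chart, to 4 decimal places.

p̄ = Σdᵢ / (k·n) = 166 / (16 × 100) = 0.10375
UCL = p̄ + 3·√(p̄(1−p̄)/n) = 0.10375 + 3 × √(0.10375×0.89625/100) = 0.10375 + 3 × 0.03049 = 0.19523

0.1952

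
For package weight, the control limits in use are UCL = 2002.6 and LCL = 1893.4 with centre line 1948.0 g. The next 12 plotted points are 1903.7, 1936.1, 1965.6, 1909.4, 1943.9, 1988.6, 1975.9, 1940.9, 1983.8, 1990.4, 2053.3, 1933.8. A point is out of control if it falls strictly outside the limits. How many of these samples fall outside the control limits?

1

Compare each point to [1893.4, 2002.6]: sample 11 = 2053.3 > UCL.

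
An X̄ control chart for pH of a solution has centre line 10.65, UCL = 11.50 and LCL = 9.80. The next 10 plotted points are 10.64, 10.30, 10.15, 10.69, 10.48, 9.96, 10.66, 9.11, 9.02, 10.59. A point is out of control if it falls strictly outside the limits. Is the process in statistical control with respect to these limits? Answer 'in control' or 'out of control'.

Compare each point to [9.80, 11.50]: sample 8 = 9.11 < LCL; sample 9 = 9.02 < LCL.

out of control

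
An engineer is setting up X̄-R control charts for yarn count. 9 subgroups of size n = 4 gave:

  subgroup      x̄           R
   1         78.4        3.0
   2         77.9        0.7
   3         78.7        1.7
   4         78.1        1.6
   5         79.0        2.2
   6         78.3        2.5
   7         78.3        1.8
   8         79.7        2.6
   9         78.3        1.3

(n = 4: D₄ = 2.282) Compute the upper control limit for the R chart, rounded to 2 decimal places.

4.41

R̄ = (3.0 + 0.7 + 1.7 + 1.6 + 2.2 + 2.5 + 1.8 + 2.6 + 1.3) / 9 = 17.4000 / 9 = 1.9333
UCL_R = D₄·R̄ = 2.282 × 1.9333 = 4.4119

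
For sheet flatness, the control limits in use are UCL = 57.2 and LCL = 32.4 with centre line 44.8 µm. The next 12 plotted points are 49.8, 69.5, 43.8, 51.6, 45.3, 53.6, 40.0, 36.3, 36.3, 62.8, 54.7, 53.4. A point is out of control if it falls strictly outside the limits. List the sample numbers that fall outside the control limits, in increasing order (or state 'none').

2, 10

Compare each point to [32.4, 57.2]: sample 2 = 69.5 > UCL; sample 10 = 62.8 > UCL.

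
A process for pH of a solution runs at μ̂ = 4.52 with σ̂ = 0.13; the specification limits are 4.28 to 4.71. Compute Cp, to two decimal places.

0.55

Cp = (USL − LSL) / (6σ̂) = (4.71 − 4.28) / (6 × 0.13) = 0.4300 / 0.7800 = 0.5513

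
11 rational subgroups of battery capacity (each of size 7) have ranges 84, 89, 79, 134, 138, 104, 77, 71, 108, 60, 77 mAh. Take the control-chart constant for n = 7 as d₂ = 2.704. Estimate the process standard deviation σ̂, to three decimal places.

R̄ = (84 + 89 + 79 + 134 + 138 + 104 + 77 + 71 + 108 + 60 + 77) / 11 = 92.8182
σ̂ = R̄ / d₂ = 92.8182 / 2.704 = 34.3263

34.326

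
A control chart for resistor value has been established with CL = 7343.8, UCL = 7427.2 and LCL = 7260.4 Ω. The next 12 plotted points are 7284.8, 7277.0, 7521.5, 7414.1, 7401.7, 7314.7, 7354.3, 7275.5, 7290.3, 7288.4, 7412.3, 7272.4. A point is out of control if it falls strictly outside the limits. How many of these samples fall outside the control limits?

Compare each point to [7260.4, 7427.2]: sample 3 = 7521.5 > UCL.

1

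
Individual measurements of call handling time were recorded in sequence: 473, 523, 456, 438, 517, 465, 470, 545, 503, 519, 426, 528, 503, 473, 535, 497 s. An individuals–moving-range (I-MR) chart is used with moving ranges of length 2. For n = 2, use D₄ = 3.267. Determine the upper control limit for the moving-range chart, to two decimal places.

Moving ranges: 50, 67, 18, 79, 52, 5, 75, 42, 16, 93, 102, 25, 30, 62, 38; M̄R̄ = 754.0000 / 15 = 50.2667
UCL_MR = D₄·M̄R̄ = 3.267 × 50.2667 = 164.2212

164.22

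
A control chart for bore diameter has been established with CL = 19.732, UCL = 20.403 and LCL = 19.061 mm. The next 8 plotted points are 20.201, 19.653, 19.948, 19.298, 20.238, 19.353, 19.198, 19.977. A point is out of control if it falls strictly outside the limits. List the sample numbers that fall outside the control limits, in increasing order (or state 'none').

none

All 8 points lie within [19.061, 20.403].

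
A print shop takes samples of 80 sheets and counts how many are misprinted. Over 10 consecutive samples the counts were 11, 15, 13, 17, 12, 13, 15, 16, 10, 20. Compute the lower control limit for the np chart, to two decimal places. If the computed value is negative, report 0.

p̄ = Σdᵢ / (k·n) = 142 / (10 × 80) = 0.17750
LCL = np̄ − 3·√(np̄(1−p̄)) = 14.2000 − 3 × 3.4175 = 3.9474

3.95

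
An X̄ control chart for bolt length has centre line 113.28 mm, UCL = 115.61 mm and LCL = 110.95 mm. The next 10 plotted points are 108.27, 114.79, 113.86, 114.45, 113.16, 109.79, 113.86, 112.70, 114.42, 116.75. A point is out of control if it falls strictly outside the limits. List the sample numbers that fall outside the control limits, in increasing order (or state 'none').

1, 6, 10

Compare each point to [110.95, 115.61]: sample 1 = 108.27 < LCL; sample 6 = 109.79 < LCL; sample 10 = 116.75 > UCL.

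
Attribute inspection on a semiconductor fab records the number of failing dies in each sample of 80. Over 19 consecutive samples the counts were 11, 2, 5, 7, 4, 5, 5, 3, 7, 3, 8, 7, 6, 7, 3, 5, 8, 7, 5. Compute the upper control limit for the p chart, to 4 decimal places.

p̄ = Σdᵢ / (k·n) = 108 / (19 × 80) = 0.07105
UCL = p̄ + 3·√(p̄(1−p̄)/n) = 0.07105 + 3 × √(0.07105×0.92895/80) = 0.07105 + 3 × 0.02872 = 0.15722

0.1572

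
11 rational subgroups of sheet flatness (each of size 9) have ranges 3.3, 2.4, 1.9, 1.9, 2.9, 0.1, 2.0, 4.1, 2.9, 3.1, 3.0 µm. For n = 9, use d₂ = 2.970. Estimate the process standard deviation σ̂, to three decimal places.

0.845

R̄ = (3.3 + 2.4 + 1.9 + 1.9 + 2.9 + 0.1 + 2.0 + 4.1 + 2.9 + 3.1 + 3.0) / 11 = 2.5091
σ̂ = R̄ / d₂ = 2.5091 / 2.970 = 0.8448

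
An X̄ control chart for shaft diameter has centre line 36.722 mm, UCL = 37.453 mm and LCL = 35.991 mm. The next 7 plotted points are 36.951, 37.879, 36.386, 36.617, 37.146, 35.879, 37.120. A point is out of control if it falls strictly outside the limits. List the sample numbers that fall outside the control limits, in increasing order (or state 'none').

Compare each point to [35.991, 37.453]: sample 2 = 37.879 > UCL; sample 6 = 35.879 < LCL.

2, 6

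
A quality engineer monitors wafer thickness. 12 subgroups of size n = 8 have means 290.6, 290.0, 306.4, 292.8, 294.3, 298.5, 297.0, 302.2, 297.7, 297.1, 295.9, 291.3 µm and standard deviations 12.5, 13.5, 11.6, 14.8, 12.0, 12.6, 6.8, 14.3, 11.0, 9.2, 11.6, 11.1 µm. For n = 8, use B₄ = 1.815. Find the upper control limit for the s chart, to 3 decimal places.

21.326

s̄ = (12.5 + 13.5 + 11.6 + 14.8 + 12.0 + 12.6 + 6.8 + 14.3 + 11.0 + 9.2 + 11.6 + 11.1) / 12 = 11.7500
UCL_s = B₄·s̄ = 1.815 × 11.7500 = 21.3262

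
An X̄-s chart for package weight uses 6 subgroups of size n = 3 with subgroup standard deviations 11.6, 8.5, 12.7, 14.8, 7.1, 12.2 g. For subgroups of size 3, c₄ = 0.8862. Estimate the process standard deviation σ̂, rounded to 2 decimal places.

s̄ = (11.6 + 8.5 + 12.7 + 14.8 + 7.1 + 12.2) / 6 = 11.1500
σ̂ = s̄ / c₄ = 11.1500 / 0.8862 = 12.5818

12.58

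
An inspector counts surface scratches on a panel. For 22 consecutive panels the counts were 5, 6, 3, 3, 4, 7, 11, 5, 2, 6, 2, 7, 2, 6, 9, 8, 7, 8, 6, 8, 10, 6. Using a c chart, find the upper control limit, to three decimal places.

13.275

c̄ = (5 + 6 + 3 + 3 + 4 + 7 + 11 + 5 + 2 + 6 + 2 + 7 + 2 + 6 + 9 + 8 + 7 + 8 + 6 + 8 + 10 + 6) / 22 = 131 / 22 = 5.9545
UCL = c̄ + 3√c̄ = 5.9545 + 3 × √5.9545 = 5.9545 + 3 × 2.4402 = 13.2751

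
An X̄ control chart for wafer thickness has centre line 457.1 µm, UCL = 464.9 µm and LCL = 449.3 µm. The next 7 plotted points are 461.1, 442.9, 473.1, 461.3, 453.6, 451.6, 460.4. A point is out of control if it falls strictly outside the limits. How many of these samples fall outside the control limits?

2

Compare each point to [449.3, 464.9]: sample 2 = 442.9 < LCL; sample 3 = 473.1 > UCL.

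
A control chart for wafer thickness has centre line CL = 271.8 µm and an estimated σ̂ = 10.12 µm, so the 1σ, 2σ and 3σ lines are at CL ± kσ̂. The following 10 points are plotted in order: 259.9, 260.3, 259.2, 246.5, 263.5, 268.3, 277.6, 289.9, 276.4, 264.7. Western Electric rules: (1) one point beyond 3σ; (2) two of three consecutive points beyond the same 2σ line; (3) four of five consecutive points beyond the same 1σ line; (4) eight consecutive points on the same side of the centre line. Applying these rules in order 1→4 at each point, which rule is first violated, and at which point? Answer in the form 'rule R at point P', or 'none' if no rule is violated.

Zone of each point (C = within 1σ̂, B = 1σ̂–2σ̂, A = 2σ̂–3σ̂, * = beyond 3σ̂; sign = side of CL): 1:-B, 2:-B, 3:-B, 4:-A, 5:-C, 6:-C, 7:+C, 8:+B, 9:+C, 10:-C
Rule 3 (four of five consecutive points beyond the same 1σ limit) is satisfied at point 4.

rule 3 at point 4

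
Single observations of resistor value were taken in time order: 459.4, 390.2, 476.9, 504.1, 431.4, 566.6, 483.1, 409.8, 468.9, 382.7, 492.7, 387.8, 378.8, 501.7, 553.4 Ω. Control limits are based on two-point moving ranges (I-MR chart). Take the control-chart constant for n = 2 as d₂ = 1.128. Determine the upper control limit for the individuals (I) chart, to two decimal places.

666.54

X̄ = (459.4 + 390.2 + 476.9 + 504.1 + 431.4 + 566.6 + 483.1 + 409.8 + 468.9 + 382.7 + 492.7 + 387.8 + 378.8 + 501.7 + 553.4) / 15 = 459.1667
Moving ranges: 69.2, 86.7, 27.2, 72.7, 135.2, 83.5, 73.3, 59.1, 86.2, 110.0, 104.9, 9.0, 122.9, 51.7; M̄R̄ = 1091.6000 / 14 = 77.9714
UCL = X̄ + 3·M̄R̄/d₂ = 459.1667 + 3 × 77.9714 / 1.128 = 666.5375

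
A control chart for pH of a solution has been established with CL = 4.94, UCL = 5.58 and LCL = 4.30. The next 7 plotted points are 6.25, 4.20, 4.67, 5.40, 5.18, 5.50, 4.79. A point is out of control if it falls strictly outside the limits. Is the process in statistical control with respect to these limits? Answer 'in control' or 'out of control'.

Compare each point to [4.30, 5.58]: sample 1 = 6.25 > UCL; sample 2 = 4.20 < LCL.

out of control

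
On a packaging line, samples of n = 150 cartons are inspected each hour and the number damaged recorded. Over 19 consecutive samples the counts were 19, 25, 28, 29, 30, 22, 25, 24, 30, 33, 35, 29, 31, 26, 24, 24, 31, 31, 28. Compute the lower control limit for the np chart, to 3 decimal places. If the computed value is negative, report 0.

p̄ = Σdᵢ / (k·n) = 524 / (19 × 150) = 0.18386
LCL = np̄ − 3·√(np̄(1−p̄)) = 27.5789 − 3 × 4.7443 = 13.3461

13.346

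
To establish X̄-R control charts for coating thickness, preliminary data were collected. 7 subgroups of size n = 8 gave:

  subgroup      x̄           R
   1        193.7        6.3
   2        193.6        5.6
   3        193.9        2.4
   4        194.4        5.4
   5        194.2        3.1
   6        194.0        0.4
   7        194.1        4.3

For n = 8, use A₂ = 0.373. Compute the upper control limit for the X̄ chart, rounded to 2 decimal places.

X̄̄ = (193.7 + 193.6 + 193.9 + 194.4 + 194.2 + 194.0 + 194.1) / 7 = 1357.9000 / 7 = 193.9857
R̄ = (6.3 + 5.6 + 2.4 + 5.4 + 3.1 + 0.4 + 4.3) / 7 = 27.5000 / 7 = 3.9286
UCL = X̄̄ + A₂·R̄ = 193.9857 + 0.373 × 3.9286 = 195.4511

195.45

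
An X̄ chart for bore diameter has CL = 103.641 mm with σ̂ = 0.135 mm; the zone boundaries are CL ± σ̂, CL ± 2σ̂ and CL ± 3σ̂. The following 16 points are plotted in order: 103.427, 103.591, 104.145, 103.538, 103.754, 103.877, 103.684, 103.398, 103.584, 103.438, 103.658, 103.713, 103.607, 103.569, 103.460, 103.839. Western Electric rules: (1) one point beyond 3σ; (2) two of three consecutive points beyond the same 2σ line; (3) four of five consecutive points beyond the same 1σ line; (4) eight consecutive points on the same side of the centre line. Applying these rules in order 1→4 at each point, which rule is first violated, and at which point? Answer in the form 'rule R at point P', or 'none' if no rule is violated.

rule 1 at point 3

Zone of each point (C = within 1σ̂, B = 1σ̂–2σ̂, A = 2σ̂–3σ̂, * = beyond 3σ̂; sign = side of CL): 1:-B, 2:-C, 3:+*, 4:-C, 5:+C, 6:+B, 7:+C, 8:-B, 9:-C, 10:-B, 11:+C, 12:+C, 13:-C, 14:-C, 15:-B, 16:+B
Rule 1 (one point beyond the 3σ limits) is satisfied at point 3.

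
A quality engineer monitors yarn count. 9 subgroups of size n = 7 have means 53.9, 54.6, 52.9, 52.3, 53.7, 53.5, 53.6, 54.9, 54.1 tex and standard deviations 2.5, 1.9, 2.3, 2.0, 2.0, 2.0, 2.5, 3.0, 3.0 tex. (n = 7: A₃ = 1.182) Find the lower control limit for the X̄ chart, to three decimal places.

50.938

X̄̄ = (53.9 + 54.6 + 52.9 + 52.3 + 53.7 + 53.5 + 53.6 + 54.9 + 54.1) / 9 = 53.7222
s̄ = (2.5 + 1.9 + 2.3 + 2.0 + 2.0 + 2.0 + 2.5 + 3.0 + 3.0) / 9 = 2.3556
LCL = X̄̄ − A₃·s̄ = 53.7222 − 1.182 × 2.3556 = 50.9380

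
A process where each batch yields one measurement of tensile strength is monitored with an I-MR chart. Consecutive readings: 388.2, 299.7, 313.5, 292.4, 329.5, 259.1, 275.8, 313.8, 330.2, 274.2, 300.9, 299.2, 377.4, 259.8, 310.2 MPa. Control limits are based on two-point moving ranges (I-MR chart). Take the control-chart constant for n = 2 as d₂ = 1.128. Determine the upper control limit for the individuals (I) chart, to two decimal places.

X̄ = (388.2 + 299.7 + 313.5 + 292.4 + 329.5 + 259.1 + 275.8 + 313.8 + 330.2 + 274.2 + 300.9 + 299.2 + 377.4 + 259.8 + 310.2) / 15 = 308.2600
Moving ranges: 88.5, 13.8, 21.1, 37.1, 70.4, 16.7, 38.0, 16.4, 56.0, 26.7, 1.7, 78.2, 117.6, 50.4; M̄R̄ = 632.6000 / 14 = 45.1857
UCL = X̄ + 3·M̄R̄/d₂ = 308.2600 + 3 × 45.1857 / 1.128 = 428.4348

428.43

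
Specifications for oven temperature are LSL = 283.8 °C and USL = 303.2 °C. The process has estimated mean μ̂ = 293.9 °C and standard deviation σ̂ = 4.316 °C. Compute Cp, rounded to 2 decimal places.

Cp = (USL − LSL) / (6σ̂) = (303.2 − 283.8) / (6 × 4.316) = 19.4000 / 25.8960 = 0.7492

0.75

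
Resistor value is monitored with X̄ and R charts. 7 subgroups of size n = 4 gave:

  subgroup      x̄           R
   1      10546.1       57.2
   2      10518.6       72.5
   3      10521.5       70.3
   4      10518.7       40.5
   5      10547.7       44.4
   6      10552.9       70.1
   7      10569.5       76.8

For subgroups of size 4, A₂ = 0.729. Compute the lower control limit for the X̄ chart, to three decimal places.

10494.317

X̄̄ = (10546.1 + 10518.6 + 10521.5 + 10518.7 + 10547.7 + 10552.9 + 10569.5) / 7 = 73775.0000 / 7 = 10539.2857
R̄ = (57.2 + 72.5 + 70.3 + 40.5 + 44.4 + 70.1 + 76.8) / 7 = 431.8000 / 7 = 61.6857
LCL = X̄̄ − A₂·R̄ = 10539.2857 − 0.729 × 61.6857 = 10494.3168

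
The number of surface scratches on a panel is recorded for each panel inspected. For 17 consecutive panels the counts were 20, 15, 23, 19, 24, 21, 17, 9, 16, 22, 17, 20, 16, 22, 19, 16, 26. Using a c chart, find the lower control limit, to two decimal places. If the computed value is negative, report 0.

c̄ = (20 + 15 + 23 + 19 + 24 + 21 + 17 + 9 + 16 + 22 + 17 + 20 + 16 + 22 + 19 + 16 + 26) / 17 = 322 / 17 = 18.9412
LCL = c̄ − 3√c̄ = 18.9412 − 3 × 4.3521 = 5.8847

5.88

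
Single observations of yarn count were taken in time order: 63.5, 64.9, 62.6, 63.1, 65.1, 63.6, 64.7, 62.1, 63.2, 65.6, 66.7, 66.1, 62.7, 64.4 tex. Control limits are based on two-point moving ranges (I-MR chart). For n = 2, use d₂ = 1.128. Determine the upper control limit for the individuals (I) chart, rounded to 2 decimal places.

X̄ = (63.5 + 64.9 + 62.6 + 63.1 + 65.1 + 63.6 + 64.7 + 62.1 + 63.2 + 65.6 + 66.7 + 66.1 + 62.7 + 64.4) / 14 = 64.1643
Moving ranges: 1.4, 2.3, 0.5, 2.0, 1.5, 1.1, 2.6, 1.1, 2.4, 1.1, 0.6, 3.4, 1.7; M̄R̄ = 21.7000 / 13 = 1.6692
UCL = X̄ + 3·M̄R̄/d₂ = 64.1643 + 3 × 1.6692 / 1.128 = 68.6037

68.60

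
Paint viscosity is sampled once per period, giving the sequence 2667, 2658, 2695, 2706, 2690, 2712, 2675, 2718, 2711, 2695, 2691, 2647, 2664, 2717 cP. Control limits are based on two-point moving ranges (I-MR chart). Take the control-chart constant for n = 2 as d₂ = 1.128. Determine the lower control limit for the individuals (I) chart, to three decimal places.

2624.352

X̄ = (2667 + 2658 + 2695 + 2706 + 2690 + 2712 + 2675 + 2718 + 2711 + 2695 + 2691 + 2647 + 2664 + 2717) / 14 = 2689.0000
Moving ranges: 9, 37, 11, 16, 22, 37, 43, 7, 16, 4, 44, 17, 53; M̄R̄ = 316.0000 / 13 = 24.3077
LCL = X̄ − 3·M̄R̄/d₂ = 2689.0000 − 3 × 24.3077 / 1.128 = 2624.3519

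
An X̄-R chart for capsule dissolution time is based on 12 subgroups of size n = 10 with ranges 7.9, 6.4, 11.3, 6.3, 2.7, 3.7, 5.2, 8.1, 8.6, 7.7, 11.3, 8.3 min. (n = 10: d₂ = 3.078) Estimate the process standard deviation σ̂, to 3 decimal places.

2.369

R̄ = (7.9 + 6.4 + 11.3 + 6.3 + 2.7 + 3.7 + 5.2 + 8.1 + 8.6 + 7.7 + 11.3 + 8.3) / 12 = 7.2917
σ̂ = R̄ / d₂ = 7.2917 / 3.078 = 2.3690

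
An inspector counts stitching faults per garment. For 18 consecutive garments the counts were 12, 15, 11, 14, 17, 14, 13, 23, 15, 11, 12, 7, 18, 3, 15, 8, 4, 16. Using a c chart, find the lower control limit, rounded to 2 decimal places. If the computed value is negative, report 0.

c̄ = (12 + 15 + 11 + 14 + 17 + 14 + 13 + 23 + 15 + 11 + 12 + 7 + 18 + 3 + 15 + 8 + 4 + 16) / 18 = 228 / 18 = 12.6667
LCL = c̄ − 3√c̄ = 12.6667 − 3 × 3.5590 = 1.9896

1.99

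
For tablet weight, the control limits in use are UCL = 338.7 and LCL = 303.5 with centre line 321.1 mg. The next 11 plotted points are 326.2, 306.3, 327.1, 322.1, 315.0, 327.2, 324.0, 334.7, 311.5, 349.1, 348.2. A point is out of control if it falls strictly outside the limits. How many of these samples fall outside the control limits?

2

Compare each point to [303.5, 338.7]: sample 10 = 349.1 > UCL; sample 11 = 348.2 > UCL.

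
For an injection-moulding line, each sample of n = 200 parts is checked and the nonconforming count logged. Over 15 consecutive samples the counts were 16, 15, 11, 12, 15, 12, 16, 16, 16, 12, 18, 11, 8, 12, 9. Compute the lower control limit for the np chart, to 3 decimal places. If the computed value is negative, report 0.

p̄ = Σdᵢ / (k·n) = 199 / (15 × 200) = 0.06633
LCL = np̄ − 3·√(np̄(1−p̄)) = 13.2667 − 3 × 3.5195 = 2.7083

2.708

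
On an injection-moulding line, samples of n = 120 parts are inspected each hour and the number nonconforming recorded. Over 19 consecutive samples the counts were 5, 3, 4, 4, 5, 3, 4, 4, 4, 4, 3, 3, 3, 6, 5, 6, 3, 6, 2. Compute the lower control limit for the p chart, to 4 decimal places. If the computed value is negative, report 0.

p̄ = Σdᵢ / (k·n) = 77 / (19 × 120) = 0.03377
LCL = p̄ − 3·√(p̄(1−p̄)/n) = 0.03377 − 3 × 0.01649 = -0.01570 → 0 (negative, so LCL = 0)

0.0000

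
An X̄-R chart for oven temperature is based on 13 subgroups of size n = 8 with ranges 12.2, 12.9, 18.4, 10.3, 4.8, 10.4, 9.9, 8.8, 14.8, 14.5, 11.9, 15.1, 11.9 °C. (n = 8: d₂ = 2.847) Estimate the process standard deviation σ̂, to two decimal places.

R̄ = (12.2 + 12.9 + 18.4 + 10.3 + 4.8 + 10.4 + 9.9 + 8.8 + 14.8 + 14.5 + 11.9 + 15.1 + 11.9) / 13 = 11.9923
σ̂ = R̄ / d₂ = 11.9923 / 2.847 = 4.2123

4.21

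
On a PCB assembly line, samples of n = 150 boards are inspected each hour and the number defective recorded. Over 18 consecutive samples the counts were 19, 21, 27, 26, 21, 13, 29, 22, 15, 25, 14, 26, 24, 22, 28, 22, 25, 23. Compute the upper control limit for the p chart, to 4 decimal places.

0.2361

p̄ = Σdᵢ / (k·n) = 402 / (18 × 150) = 0.14889
UCL = p̄ + 3·√(p̄(1−p̄)/n) = 0.14889 + 3 × √(0.14889×0.85111/150) = 0.14889 + 3 × 0.02907 = 0.23609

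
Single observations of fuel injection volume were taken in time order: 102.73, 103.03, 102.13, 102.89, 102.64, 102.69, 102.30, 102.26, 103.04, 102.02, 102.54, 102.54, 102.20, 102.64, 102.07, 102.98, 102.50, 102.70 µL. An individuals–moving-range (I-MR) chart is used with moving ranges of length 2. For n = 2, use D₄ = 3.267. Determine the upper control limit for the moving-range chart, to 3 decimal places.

1.528

Moving ranges: 0.30, 0.90, 0.76, 0.25, 0.05, 0.39, 0.04, 0.78, 1.02, 0.52, 0.00, 0.34, 0.44, 0.57, 0.91, 0.48, 0.20; M̄R̄ = 7.9500 / 17 = 0.4676
UCL_MR = D₄·M̄R̄ = 3.267 × 0.4676 = 1.5278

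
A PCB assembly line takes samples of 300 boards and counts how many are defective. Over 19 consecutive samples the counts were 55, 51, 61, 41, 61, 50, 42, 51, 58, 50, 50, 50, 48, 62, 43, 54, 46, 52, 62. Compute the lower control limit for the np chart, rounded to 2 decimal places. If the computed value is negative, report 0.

32.29

p̄ = Σdᵢ / (k·n) = 987 / (19 × 300) = 0.17316
LCL = np̄ − 3·√(np̄(1−p̄)) = 51.9474 − 3 × 6.5538 = 32.2860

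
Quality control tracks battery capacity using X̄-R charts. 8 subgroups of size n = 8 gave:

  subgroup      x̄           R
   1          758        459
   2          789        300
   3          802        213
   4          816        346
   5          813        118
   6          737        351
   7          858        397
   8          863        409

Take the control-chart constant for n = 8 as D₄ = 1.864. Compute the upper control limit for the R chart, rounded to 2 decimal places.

604.17

R̄ = (459 + 300 + 213 + 346 + 118 + 351 + 397 + 409) / 8 = 2593.0000 / 8 = 324.1250
UCL_R = D₄·R̄ = 1.864 × 324.1250 = 604.1690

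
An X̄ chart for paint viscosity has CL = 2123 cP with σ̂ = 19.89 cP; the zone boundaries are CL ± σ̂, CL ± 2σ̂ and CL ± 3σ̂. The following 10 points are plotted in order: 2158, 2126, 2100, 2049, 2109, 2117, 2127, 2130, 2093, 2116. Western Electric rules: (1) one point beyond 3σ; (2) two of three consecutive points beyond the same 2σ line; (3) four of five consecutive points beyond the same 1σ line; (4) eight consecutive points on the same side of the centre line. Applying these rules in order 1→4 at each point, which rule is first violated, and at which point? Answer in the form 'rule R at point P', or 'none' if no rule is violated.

rule 1 at point 4

Zone of each point (C = within 1σ̂, B = 1σ̂–2σ̂, A = 2σ̂–3σ̂, * = beyond 3σ̂; sign = side of CL): 1:+B, 2:+C, 3:-B, 4:-*, 5:-C, 6:-C, 7:+C, 8:+C, 9:-B, 10:-C
Rule 1 (one point beyond the 3σ limits) is satisfied at point 4.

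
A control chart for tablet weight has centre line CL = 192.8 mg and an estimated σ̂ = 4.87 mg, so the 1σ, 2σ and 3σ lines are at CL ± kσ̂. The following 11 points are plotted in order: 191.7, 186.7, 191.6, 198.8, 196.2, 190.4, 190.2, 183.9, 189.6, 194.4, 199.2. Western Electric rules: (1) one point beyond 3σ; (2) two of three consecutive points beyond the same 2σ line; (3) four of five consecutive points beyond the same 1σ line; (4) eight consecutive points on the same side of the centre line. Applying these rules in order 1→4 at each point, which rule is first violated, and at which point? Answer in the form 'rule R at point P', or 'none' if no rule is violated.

none

Zone of each point (C = within 1σ̂, B = 1σ̂–2σ̂, A = 2σ̂–3σ̂, * = beyond 3σ̂; sign = side of CL): 1:-C, 2:-B, 3:-C, 4:+B, 5:+C, 6:-C, 7:-C, 8:-B, 9:-C, 10:+C, 11:+B
No rule fires across all 11 points.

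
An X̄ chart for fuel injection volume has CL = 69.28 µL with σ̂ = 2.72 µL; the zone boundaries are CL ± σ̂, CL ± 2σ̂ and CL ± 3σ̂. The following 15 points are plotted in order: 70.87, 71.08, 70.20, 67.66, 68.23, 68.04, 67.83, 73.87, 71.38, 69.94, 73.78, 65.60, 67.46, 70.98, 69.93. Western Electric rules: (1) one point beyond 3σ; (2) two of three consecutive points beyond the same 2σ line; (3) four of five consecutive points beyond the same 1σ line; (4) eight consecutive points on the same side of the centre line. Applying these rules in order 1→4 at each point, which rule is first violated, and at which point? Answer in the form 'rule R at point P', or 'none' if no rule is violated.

Zone of each point (C = within 1σ̂, B = 1σ̂–2σ̂, A = 2σ̂–3σ̂, * = beyond 3σ̂; sign = side of CL): 1:+C, 2:+C, 3:+C, 4:-C, 5:-C, 6:-C, 7:-C, 8:+B, 9:+C, 10:+C, 11:+B, 12:-B, 13:-C, 14:+C, 15:+C
No rule fires across all 15 points.

none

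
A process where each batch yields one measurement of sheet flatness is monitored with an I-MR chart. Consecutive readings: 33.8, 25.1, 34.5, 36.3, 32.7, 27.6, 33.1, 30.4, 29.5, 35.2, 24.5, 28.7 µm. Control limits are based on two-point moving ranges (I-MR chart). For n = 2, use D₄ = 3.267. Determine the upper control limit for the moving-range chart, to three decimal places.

17.315

Moving ranges: 8.7, 9.4, 1.8, 3.6, 5.1, 5.5, 2.7, 0.9, 5.7, 10.7, 4.2; M̄R̄ = 58.3000 / 11 = 5.3000
UCL_MR = D₄·M̄R̄ = 3.267 × 5.3000 = 17.3151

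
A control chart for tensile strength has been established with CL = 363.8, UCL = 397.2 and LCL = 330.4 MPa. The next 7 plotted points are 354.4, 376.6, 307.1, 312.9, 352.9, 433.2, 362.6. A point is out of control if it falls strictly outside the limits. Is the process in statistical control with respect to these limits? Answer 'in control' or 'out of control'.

out of control

Compare each point to [330.4, 397.2]: sample 3 = 307.1 < LCL; sample 4 = 312.9 < LCL; sample 6 = 433.2 > UCL.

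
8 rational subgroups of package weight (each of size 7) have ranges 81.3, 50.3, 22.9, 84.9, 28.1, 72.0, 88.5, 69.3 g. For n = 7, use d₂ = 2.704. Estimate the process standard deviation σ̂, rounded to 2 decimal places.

R̄ = (81.3 + 50.3 + 22.9 + 84.9 + 28.1 + 72.0 + 88.5 + 69.3) / 8 = 62.1625
σ̂ = R̄ / d₂ = 62.1625 / 2.704 = 22.9891

22.99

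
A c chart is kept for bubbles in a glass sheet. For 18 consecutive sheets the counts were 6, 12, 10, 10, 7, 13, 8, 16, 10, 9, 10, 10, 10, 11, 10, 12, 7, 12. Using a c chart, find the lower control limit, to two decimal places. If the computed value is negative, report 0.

0.60

c̄ = (6 + 12 + 10 + 10 + 7 + 13 + 8 + 16 + 10 + 9 + 10 + 10 + 10 + 11 + 10 + 12 + 7 + 12) / 18 = 183 / 18 = 10.1667
LCL = c̄ − 3√c̄ = 10.1667 − 3 × 3.1885 = 0.6011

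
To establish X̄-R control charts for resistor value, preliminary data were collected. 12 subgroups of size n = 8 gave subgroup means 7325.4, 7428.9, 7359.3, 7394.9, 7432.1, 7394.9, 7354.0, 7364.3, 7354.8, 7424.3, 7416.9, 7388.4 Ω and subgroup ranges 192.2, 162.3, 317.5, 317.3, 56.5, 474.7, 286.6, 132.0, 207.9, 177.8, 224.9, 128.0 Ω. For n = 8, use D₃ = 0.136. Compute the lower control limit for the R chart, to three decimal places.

R̄ = (192.2 + 162.3 + 317.5 + 317.3 + 56.5 + 474.7 + 286.6 + 132.0 + 207.9 + 177.8 + 224.9 + 128.0) / 12 = 2677.7000 / 12 = 223.1417
LCL_R = D₃·R̄ = 0.136 × 223.1417 = 30.3473

30.347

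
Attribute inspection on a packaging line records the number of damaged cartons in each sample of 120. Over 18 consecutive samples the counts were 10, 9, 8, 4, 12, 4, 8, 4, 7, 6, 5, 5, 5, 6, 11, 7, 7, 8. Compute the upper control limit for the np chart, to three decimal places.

p̄ = Σdᵢ / (k·n) = 126 / (18 × 120) = 0.05833
UCL = np̄ + 3·√(np̄(1−p̄)) = 7.0000 + 3 × √(7.0000×0.94167) = 7.0000 + 3 × 2.5674 = 14.7023

14.702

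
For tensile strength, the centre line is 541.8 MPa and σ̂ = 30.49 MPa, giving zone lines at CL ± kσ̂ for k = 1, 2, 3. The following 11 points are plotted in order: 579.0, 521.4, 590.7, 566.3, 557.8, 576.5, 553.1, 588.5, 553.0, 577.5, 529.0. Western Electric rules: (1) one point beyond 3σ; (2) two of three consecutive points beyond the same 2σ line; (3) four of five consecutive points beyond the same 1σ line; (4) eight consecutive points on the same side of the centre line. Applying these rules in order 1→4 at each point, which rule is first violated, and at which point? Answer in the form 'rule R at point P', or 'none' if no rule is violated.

Zone of each point (C = within 1σ̂, B = 1σ̂–2σ̂, A = 2σ̂–3σ̂, * = beyond 3σ̂; sign = side of CL): 1:+B, 2:-C, 3:+B, 4:+C, 5:+C, 6:+B, 7:+C, 8:+B, 9:+C, 10:+B, 11:-C
Rule 4 (eight consecutive points on the same side of the centre line) is satisfied at point 10.

rule 4 at point 10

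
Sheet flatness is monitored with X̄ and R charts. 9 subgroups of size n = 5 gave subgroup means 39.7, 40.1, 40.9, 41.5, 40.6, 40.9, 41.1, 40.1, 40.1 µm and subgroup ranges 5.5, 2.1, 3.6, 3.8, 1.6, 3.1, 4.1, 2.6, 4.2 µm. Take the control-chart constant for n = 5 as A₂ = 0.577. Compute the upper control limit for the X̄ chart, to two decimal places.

42.52

X̄̄ = (39.7 + 40.1 + 40.9 + 41.5 + 40.6 + 40.9 + 41.1 + 40.1 + 40.1) / 9 = 365.0000 / 9 = 40.5556
R̄ = (5.5 + 2.1 + 3.6 + 3.8 + 1.6 + 3.1 + 4.1 + 2.6 + 4.2) / 9 = 30.6000 / 9 = 3.4000
UCL = X̄̄ + A₂·R̄ = 40.5556 + 0.577 × 3.4000 = 42.5174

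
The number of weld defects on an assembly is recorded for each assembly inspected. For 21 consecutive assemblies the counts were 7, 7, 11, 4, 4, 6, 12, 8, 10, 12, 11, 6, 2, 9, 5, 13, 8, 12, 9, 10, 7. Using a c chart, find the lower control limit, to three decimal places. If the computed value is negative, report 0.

0.000

c̄ = (7 + 7 + 11 + 4 + 4 + 6 + 12 + 8 + 10 + 12 + 11 + 6 + 2 + 9 + 5 + 13 + 8 + 12 + 9 + 10 + 7) / 21 = 173 / 21 = 8.2381
LCL = c̄ − 3√c̄ = 8.2381 − 3 × 2.8702 = -0.3725 → 0 (cannot be negative)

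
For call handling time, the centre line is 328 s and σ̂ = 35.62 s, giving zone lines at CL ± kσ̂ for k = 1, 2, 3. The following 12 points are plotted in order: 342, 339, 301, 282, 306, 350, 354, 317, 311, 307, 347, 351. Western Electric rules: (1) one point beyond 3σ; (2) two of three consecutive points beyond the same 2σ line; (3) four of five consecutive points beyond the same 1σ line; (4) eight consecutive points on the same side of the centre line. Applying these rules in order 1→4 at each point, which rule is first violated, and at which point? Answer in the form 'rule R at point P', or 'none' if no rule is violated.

none

Zone of each point (C = within 1σ̂, B = 1σ̂–2σ̂, A = 2σ̂–3σ̂, * = beyond 3σ̂; sign = side of CL): 1:+C, 2:+C, 3:-C, 4:-B, 5:-C, 6:+C, 7:+C, 8:-C, 9:-C, 10:-C, 11:+C, 12:+C
No rule fires across all 12 points.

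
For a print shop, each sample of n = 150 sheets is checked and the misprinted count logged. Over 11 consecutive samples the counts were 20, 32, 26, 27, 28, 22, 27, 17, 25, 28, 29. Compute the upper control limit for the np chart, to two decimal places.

39.36

p̄ = Σdᵢ / (k·n) = 281 / (11 × 150) = 0.17030
UCL = np̄ + 3·√(np̄(1−p̄)) = 25.5455 + 3 × √(25.5455×0.82970) = 25.5455 + 3 × 4.6038 = 39.3569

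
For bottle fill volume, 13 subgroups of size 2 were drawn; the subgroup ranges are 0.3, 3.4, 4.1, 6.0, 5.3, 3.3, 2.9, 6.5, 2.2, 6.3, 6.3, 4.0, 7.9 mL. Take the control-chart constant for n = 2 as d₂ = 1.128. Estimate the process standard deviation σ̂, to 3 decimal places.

R̄ = (0.3 + 3.4 + 4.1 + 6.0 + 5.3 + 3.3 + 2.9 + 6.5 + 2.2 + 6.3 + 6.3 + 4.0 + 7.9) / 13 = 4.5000
σ̂ = R̄ / d₂ = 4.5000 / 1.128 = 3.9894

3.989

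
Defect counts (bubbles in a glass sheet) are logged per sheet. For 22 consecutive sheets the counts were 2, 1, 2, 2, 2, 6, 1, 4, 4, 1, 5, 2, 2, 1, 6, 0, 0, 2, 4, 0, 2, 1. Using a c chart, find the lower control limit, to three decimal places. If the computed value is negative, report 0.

c̄ = (2 + 1 + 2 + 2 + 2 + 6 + 1 + 4 + 4 + 1 + 5 + 2 + 2 + 1 + 6 + 0 + 0 + 2 + 4 + 0 + 2 + 1) / 22 = 50 / 22 = 2.2727
LCL = c̄ − 3√c̄ = 2.2727 − 3 × 1.5076 = -2.2499 → 0 (cannot be negative)

0.000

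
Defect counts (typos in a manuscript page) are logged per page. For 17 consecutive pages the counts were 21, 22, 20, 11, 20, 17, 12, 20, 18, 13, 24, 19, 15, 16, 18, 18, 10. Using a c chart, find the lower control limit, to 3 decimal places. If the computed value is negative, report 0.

c̄ = (21 + 22 + 20 + 11 + 20 + 17 + 12 + 20 + 18 + 13 + 24 + 19 + 15 + 16 + 18 + 18 + 10) / 17 = 294 / 17 = 17.2941
LCL = c̄ − 3√c̄ = 17.2941 − 3 × 4.1586 = 4.8183

4.818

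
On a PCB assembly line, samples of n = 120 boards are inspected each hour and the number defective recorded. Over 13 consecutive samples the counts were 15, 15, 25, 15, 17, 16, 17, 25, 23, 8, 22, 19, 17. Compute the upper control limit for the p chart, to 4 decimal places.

p̄ = Σdᵢ / (k·n) = 234 / (13 × 120) = 0.15000
UCL = p̄ + 3·√(p̄(1−p̄)/n) = 0.15000 + 3 × √(0.15000×0.85000/120) = 0.15000 + 3 × 0.03260 = 0.24779

0.2478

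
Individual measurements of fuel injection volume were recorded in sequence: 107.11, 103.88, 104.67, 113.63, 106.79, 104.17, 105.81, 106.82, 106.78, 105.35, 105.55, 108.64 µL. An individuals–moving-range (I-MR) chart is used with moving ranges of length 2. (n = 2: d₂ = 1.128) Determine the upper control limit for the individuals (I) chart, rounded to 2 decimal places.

113.82

X̄ = (107.11 + 103.88 + 104.67 + 113.63 + 106.79 + 104.17 + 105.81 + 106.82 + 106.78 + 105.35 + 105.55 + 108.64) / 12 = 106.6000
Moving ranges: 3.23, 0.79, 8.96, 6.84, 2.62, 1.64, 1.01, 0.04, 1.43, 0.20, 3.09; M̄R̄ = 29.8500 / 11 = 2.7136
UCL = X̄ + 3·M̄R̄/d₂ = 106.6000 + 3 × 2.7136 / 1.128 = 113.8171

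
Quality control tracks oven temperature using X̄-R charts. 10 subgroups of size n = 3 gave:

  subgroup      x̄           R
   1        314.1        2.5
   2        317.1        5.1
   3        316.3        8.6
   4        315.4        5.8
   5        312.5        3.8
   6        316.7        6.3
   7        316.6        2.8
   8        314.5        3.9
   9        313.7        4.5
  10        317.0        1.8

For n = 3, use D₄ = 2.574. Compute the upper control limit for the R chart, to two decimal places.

R̄ = (2.5 + 5.1 + 8.6 + 5.8 + 3.8 + 6.3 + 2.8 + 3.9 + 4.5 + 1.8) / 10 = 45.1000 / 10 = 4.5100
UCL_R = D₄·R̄ = 2.574 × 4.5100 = 11.6087

11.61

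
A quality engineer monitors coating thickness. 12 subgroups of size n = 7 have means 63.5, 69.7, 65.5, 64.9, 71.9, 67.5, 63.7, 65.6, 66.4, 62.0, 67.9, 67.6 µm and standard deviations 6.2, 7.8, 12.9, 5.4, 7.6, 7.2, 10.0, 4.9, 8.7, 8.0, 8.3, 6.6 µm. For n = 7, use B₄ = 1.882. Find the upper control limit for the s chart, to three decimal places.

s̄ = (6.2 + 7.8 + 12.9 + 5.4 + 7.6 + 7.2 + 10.0 + 4.9 + 8.7 + 8.0 + 8.3 + 6.6) / 12 = 7.8000
UCL_s = B₄·s̄ = 1.882 × 7.8000 = 14.6796

14.680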